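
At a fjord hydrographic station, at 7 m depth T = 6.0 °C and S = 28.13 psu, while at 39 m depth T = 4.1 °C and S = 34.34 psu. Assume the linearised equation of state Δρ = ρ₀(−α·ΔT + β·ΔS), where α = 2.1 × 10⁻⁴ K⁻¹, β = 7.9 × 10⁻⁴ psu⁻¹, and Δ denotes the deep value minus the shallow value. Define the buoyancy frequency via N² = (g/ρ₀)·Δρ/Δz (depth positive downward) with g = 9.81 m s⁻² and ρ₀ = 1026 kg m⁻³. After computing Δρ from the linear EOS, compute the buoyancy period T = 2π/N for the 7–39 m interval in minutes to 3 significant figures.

ΔT = -1.9 K, ΔS = +6.21 psu (deep − shallow).
Δρ/ρ₀ = −αΔT + βΔS = 3.99 × 10⁻⁴ + 4.9059 × 10⁻³ = 5.3049 × 10⁻³, so Δρ ≈ 5.443 kg m⁻³.
N² = (g/ρ₀)·Δρ/Δz = g·(Δρ/ρ₀)/Δz = 9.81 × 5.3049 × 10⁻³ / 32 = 1.6263 × 10⁻³ s⁻².
N = √(1.6263 × 10⁻³) = 0.040327 rad s⁻¹ → T = 2π/N = 155.81 s = 2.5968 min ≈ 2.60 min.

2.60 min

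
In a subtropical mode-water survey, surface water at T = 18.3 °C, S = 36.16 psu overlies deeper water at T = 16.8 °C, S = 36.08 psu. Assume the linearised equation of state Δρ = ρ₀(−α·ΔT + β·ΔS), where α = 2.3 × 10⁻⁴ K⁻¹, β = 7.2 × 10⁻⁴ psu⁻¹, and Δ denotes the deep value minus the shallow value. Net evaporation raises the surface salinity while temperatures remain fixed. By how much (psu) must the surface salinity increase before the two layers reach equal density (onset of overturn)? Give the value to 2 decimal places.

Neutral buoyancy requires −α(T_deep − T_surf) + β(S_deep − S_surf′) = 0.
S_surf′ = S_deep − (α/β)·ΔT = 36.08 − (2.3 × 10⁻⁴/7.2 × 10⁻⁴)·(-1.5) = 36.5592 psu.
Increase required: 36.5592 − 36.16 = 0.3992 psu.

0.40 psu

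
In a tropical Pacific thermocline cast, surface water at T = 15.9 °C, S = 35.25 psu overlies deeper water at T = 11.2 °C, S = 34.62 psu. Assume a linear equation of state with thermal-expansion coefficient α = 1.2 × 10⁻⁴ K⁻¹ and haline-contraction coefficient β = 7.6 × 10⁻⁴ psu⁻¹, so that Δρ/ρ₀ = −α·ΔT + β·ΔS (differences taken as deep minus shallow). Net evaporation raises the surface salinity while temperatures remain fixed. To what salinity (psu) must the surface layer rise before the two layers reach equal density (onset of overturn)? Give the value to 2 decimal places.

35.36 psu

Neutral buoyancy requires −α(T_deep − T_surf) + β(S_deep − S_surf′) = 0.
S_surf′ = S_deep − (α/β)·ΔT = 34.62 − (1.2 × 10⁻⁴/7.6 × 10⁻⁴)·(-4.7) = 35.3621 psu.
Increase required: 35.3621 − 35.25 = 0.1121 psu.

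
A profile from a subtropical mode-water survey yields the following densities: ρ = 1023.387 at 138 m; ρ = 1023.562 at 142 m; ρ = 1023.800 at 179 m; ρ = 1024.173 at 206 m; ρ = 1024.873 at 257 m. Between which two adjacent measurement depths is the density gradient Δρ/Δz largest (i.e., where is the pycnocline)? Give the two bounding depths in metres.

138–142 m

Compute the density gradient over each adjacent pair:
  138–142 m: Δρ/Δz = 0.175/4 = 0.044 kg m⁻⁴
  142–179 m: Δρ/Δz = 0.238/37 = 6.4 × 10⁻³ kg m⁻⁴
  179–206 m: Δρ/Δz = 0.373/27 = 0.014 kg m⁻⁴
  206–257 m: Δρ/Δz = 0.700/51 = 0.014 kg m⁻⁴
The largest gradient is in the 138–142 m interval — the pycnocline.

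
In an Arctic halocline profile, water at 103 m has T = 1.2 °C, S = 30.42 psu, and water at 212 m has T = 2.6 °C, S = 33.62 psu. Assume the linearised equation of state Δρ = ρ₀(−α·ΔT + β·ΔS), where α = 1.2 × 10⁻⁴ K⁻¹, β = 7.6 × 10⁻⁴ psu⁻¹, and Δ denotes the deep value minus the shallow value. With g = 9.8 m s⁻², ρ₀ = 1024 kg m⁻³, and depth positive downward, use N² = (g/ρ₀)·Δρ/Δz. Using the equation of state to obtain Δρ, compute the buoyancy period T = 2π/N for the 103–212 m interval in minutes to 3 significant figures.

7.34 min

ΔT = +1.4 K, ΔS = +3.20 psu (deep − shallow).
Δρ/ρ₀ = −αΔT + βΔS = -1.68 × 10⁻⁴ + 2.432 × 10⁻³ = 2.264 × 10⁻³, so Δρ ≈ 2.318 kg m⁻³.
N² = (g/ρ₀)·Δρ/Δz = g·(Δρ/ρ₀)/Δz = 9.8 × 2.264 × 10⁻³ / 109 = 2.0355 × 10⁻⁴ s⁻².
N = √(2.0355 × 10⁻⁴) = 0.014267 rad s⁻¹ → T = 2π/N = 440.40 s = 7.3400 min ≈ 7.34 min.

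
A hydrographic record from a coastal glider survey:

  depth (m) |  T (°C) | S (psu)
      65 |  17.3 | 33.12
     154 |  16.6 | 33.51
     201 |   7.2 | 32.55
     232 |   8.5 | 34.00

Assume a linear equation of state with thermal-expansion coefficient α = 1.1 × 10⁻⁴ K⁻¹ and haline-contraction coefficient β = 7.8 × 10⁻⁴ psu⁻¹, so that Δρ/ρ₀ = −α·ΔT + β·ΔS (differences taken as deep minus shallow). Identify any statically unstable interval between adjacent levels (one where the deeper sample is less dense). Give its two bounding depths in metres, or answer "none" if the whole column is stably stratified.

none

Evaluate Δρ/ρ₀ = −αΔT + βΔS across each adjacent pair:
  65–154 m: −αΔT+βΔS = −(1.1 × 10⁻⁴)(-0.7)+(7.8 × 10⁻⁴)(+0.39) = 3.8 × 10⁻⁴ → stable
  154–201 m: −αΔT+βΔS = −(1.1 × 10⁻⁴)(-9.4)+(7.8 × 10⁻⁴)(-0.96) = 2.9 × 10⁻⁴ → stable
  201–232 m: −αΔT+βΔS = −(1.1 × 10⁻⁴)(+1.3)+(7.8 × 10⁻⁴)(+1.45) = 9.9 × 10⁻⁴ → stable
Every interval has Δρ > 0: the column is stably stratified throughout.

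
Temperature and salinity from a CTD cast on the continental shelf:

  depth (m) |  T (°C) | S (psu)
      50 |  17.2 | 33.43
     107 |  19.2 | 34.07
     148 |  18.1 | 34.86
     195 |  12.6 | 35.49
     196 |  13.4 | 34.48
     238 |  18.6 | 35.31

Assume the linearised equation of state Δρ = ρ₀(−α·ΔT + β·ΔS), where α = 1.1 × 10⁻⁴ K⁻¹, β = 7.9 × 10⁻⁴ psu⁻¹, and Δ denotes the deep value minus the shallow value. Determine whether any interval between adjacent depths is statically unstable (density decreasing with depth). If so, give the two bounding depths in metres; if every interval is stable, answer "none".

Evaluate Δρ/ρ₀ = −αΔT + βΔS across each adjacent pair:
  50–107 m: −αΔT+βΔS = −(1.1 × 10⁻⁴)(+2.0)+(7.9 × 10⁻⁴)(+0.64) = 2.9 × 10⁻⁴ → stable
  107–148 m: −αΔT+βΔS = −(1.1 × 10⁻⁴)(-1.1)+(7.9 × 10⁻⁴)(+0.79) = 7.5 × 10⁻⁴ → stable
  148–195 m: −αΔT+βΔS = −(1.1 × 10⁻⁴)(-5.5)+(7.9 × 10⁻⁴)(+0.63) = 1.1 × 10⁻³ → stable
  195–196 m: −αΔT+βΔS = −(1.1 × 10⁻⁴)(+0.8)+(7.9 × 10⁻⁴)(-1.01) = -8.9 × 10⁻⁴ → UNSTABLE
  196–238 m: −αΔT+βΔS = −(1.1 × 10⁻⁴)(+5.2)+(7.9 × 10⁻⁴)(+0.83) = 8.4 × 10⁻⁵ → stable
The 195–196 m interval has Δρ < 0: lighter water underlies denser water.

195–196 m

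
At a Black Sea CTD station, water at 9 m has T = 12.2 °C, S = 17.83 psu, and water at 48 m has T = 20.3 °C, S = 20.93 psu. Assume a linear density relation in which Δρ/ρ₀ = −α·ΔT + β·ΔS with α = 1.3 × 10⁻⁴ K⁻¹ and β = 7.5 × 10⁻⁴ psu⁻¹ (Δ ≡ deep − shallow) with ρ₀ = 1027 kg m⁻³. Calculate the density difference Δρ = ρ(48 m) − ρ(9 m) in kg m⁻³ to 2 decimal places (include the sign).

+1.31 kg m⁻³

ΔT = +8.1 K, ΔS = +3.10 psu (deep − shallow).
Δρ/ρ₀ = −(1.3 × 10⁻⁴)(+8.1) + (7.5 × 10⁻⁴)(+3.10) = 1.272 × 10⁻³.
Δρ = 1027 × (1.272 × 10⁻³) = +1.31 kg m⁻³.
Positive Δρ: denser below, stable.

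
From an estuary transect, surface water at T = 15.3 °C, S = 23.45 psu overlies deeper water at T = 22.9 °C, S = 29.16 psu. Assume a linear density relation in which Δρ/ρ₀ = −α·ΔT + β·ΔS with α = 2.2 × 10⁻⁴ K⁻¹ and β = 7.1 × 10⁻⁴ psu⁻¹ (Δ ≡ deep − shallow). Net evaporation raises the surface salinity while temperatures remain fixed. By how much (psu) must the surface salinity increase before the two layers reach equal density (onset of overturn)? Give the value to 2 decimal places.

3.36 psu

Neutral buoyancy requires −α(T_deep − T_surf) + β(S_deep − S_surf′) = 0.
S_surf′ = S_deep − (α/β)·ΔT = 29.16 − (2.2 × 10⁻⁴/7.1 × 10⁻⁴)·(+7.6) = 26.8051 psu.
Increase required: 26.8051 − 23.45 = 3.3551 psu.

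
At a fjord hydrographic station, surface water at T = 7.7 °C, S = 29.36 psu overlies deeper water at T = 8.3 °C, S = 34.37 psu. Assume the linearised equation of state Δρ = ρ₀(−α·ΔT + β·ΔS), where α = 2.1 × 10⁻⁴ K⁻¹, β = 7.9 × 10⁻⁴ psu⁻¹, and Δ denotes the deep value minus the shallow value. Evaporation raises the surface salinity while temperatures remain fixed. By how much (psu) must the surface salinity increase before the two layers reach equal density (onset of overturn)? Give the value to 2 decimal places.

4.85 psu

Neutral buoyancy requires −α(T_deep − T_surf) + β(S_deep − S_surf′) = 0.
S_surf′ = S_deep − (α/β)·ΔT = 34.37 − (2.1 × 10⁻⁴/7.9 × 10⁻⁴)·(+0.6) = 34.2105 psu.
Increase required: 34.2105 − 29.36 = 4.8505 psu.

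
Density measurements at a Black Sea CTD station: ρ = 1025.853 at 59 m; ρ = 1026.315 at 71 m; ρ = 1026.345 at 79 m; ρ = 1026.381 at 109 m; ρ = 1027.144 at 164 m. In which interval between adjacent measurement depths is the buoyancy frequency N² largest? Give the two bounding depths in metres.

Compute the density gradient over each adjacent pair:
  59–71 m: Δρ/Δz = 0.462/12 = 0.038 kg m⁻⁴
  71–79 m: Δρ/Δz = 0.030/8 = 3.7 × 10⁻³ kg m⁻⁴
  79–109 m: Δρ/Δz = 0.036/30 = 1.2 × 10⁻³ kg m⁻⁴
  109–164 m: Δρ/Δz = 0.763/55 = 0.014 kg m⁻⁴
The largest gradient is in the 59–71 m interval — the pycnocline.

59–71 m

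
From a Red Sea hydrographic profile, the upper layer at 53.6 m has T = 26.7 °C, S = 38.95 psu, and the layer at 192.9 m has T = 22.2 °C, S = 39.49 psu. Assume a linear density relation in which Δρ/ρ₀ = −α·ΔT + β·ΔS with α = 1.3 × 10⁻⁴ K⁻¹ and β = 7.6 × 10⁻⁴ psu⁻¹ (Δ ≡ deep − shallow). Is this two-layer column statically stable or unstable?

ΔT = 22.2 − 26.7 = -4.5 K and ΔS = 39.49 − 38.95 = +0.54 psu (deep − shallow).
−αΔT = 5.85 × 10⁻⁴; βΔS = 4.104 × 10⁻⁴; sum Δρ/ρ₀ = 9.954 × 10⁻⁴.
Δρ/ρ₀ > 0, so Δρ > 0: deeper water is denser → statically stable.

stable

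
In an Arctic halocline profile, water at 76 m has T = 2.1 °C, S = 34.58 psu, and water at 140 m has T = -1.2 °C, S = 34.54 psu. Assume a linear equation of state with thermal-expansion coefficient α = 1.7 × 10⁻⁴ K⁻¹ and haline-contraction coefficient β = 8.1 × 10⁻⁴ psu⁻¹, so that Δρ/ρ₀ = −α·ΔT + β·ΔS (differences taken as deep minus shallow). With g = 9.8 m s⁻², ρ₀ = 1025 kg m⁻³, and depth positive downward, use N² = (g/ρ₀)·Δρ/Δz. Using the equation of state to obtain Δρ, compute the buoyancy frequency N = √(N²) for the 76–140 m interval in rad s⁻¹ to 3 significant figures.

ΔT = -3.3 K, ΔS = -0.04 psu (deep − shallow).
Δρ/ρ₀ = −αΔT + βΔS = 5.61 × 10⁻⁴ − 3.24 × 10⁻⁵ = 5.286 × 10⁻⁴, so Δρ ≈ 0.5418 kg m⁻³.
N² = (g/ρ₀)·Δρ/Δz = g·(Δρ/ρ₀)/Δz = 9.8 × 5.286 × 10⁻⁴ / 64 = 8.0942 × 10⁻⁵ s⁻².
N = √(8.0942 × 10⁻⁵) = 8.9968 × 10⁻³ rad s⁻¹ ≈ 9.00 × 10⁻³ rad s⁻¹.

9.00 × 10⁻³ rad s⁻¹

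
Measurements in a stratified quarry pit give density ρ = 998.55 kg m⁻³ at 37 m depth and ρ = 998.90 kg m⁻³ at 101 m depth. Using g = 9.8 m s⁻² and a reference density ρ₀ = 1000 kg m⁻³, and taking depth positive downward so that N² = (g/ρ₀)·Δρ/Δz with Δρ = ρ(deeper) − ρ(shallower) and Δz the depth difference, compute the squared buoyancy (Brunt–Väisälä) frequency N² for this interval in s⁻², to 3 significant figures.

5.36 × 10⁻⁵ s⁻²

Δρ = 998.90 − 998.55 = 0.35 kg m⁻³ over Δz = 101 − 37 = 64 m.
N² = (9.8/1000) × (0.35/64) = 5.3594 × 10⁻⁵ s⁻² ≈ 5.36 × 10⁻⁵ s⁻².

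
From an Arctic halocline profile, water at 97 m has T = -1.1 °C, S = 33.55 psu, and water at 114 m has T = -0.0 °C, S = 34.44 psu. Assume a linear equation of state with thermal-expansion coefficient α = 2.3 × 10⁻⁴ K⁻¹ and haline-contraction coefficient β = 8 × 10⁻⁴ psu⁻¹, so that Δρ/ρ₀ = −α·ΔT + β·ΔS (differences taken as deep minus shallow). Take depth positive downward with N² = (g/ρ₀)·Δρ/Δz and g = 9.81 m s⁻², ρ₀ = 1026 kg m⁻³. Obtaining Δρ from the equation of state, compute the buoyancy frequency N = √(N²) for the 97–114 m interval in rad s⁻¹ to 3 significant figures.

0.0163 rad s⁻¹

ΔT = +1.1 K, ΔS = +0.89 psu (deep − shallow).
Δρ/ρ₀ = −αΔT + βΔS = -2.53 × 10⁻⁴ + 7.12 × 10⁻⁴ = 4.59 × 10⁻⁴, so Δρ ≈ 0.4709 kg m⁻³.
N² = (g/ρ₀)·Δρ/Δz = g·(Δρ/ρ₀)/Δz = 9.81 × 4.59 × 10⁻⁴ / 17 = 2.6487 × 10⁻⁴ s⁻².
N = √(2.6487 × 10⁻⁴) = 0.016275 rad s⁻¹ ≈ 0.0163 rad s⁻¹.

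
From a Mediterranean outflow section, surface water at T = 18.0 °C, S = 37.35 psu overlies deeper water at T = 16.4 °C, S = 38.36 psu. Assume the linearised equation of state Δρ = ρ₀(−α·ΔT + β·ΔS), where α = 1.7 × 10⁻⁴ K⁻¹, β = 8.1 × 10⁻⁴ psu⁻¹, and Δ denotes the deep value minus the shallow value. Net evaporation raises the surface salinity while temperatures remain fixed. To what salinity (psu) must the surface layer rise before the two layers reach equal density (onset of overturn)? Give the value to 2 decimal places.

Neutral buoyancy requires −α(T_deep − T_surf) + β(S_deep − S_surf′) = 0.
S_surf′ = S_deep − (α/β)·ΔT = 38.36 − (1.7 × 10⁻⁴/8.1 × 10⁻⁴)·(-1.6) = 38.6958 psu.
Increase required: 38.6958 − 37.35 = 1.3458 psu.

38.70 psu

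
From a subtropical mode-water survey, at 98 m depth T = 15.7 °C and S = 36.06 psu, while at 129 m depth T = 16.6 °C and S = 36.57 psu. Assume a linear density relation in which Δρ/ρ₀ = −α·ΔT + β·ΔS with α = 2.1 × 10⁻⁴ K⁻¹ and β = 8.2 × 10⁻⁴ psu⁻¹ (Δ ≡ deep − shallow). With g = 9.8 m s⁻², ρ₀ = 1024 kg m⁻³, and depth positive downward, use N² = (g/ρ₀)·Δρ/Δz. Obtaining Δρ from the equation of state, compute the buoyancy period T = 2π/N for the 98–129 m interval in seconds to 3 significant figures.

738 s

ΔT = +0.9 K, ΔS = +0.51 psu (deep − shallow).
Δρ/ρ₀ = −αΔT + βΔS = -1.89 × 10⁻⁴ + 4.182 × 10⁻⁴ = 2.292 × 10⁻⁴, so Δρ ≈ 0.2347 kg m⁻³.
N² = (g/ρ₀)·Δρ/Δz = g·(Δρ/ρ₀)/Δz = 9.8 × 2.292 × 10⁻⁴ / 31 = 7.2457 × 10⁻⁵ s⁻².
N = √(7.2457 × 10⁻⁵) = 8.5122 × 10⁻³ rad s⁻¹ → T = 2π/N = 738.14 s ≈ 738 s.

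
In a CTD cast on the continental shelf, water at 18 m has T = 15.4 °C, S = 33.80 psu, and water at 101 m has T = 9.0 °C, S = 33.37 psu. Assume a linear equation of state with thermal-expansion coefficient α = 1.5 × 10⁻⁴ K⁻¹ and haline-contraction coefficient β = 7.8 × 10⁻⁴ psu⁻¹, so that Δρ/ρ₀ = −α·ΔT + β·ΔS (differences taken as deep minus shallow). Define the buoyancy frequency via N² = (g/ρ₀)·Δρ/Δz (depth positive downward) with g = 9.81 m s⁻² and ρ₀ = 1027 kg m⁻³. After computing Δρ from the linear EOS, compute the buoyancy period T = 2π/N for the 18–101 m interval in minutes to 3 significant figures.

ΔT = -6.4 K, ΔS = -0.43 psu (deep − shallow).
Δρ/ρ₀ = −αΔT + βΔS = 9.60 × 10⁻⁴ − 3.354 × 10⁻⁴ = 6.246 × 10⁻⁴, so Δρ ≈ 0.6415 kg m⁻³.
N² = (g/ρ₀)·Δρ/Δz = g·(Δρ/ρ₀)/Δz = 9.81 × 6.246 × 10⁻⁴ / 83 = 7.3823 × 10⁻⁵ s⁻².
N = √(7.3823 × 10⁻⁵) = 8.5920 × 10⁻³ rad s⁻¹ → T = 2π/N = 731.28 s = 12.188 min ≈ 12.2 min.

12.2 min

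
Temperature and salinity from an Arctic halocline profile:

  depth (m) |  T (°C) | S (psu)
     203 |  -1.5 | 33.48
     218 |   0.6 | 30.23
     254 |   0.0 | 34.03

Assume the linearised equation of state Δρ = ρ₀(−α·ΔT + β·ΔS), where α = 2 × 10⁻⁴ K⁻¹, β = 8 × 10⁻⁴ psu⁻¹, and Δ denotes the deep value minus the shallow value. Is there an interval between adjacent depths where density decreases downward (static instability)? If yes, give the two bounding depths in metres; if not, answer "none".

203–218 m

Evaluate Δρ/ρ₀ = −αΔT + βΔS across each adjacent pair:
  203–218 m: −αΔT+βΔS = −(2 × 10⁻⁴)(+2.1)+(8 × 10⁻⁴)(-3.25) = -3.0 × 10⁻³ → UNSTABLE
  218–254 m: −αΔT+βΔS = −(2 × 10⁻⁴)(-0.6)+(8 × 10⁻⁴)(+3.80) = 3.2 × 10⁻³ → stable
The 203–218 m interval has Δρ < 0: lighter water underlies denser water.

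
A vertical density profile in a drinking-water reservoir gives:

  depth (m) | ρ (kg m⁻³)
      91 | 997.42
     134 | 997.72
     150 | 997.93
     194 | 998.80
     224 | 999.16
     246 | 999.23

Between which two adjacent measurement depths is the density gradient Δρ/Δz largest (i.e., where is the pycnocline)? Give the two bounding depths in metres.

150–194 m

Compute the density gradient over each adjacent pair:
  91–134 m: Δρ/Δz = 0.30/43 = 7.0 × 10⁻³ kg m⁻⁴
  134–150 m: Δρ/Δz = 0.21/16 = 0.013 kg m⁻⁴
  150–194 m: Δρ/Δz = 0.87/44 = 0.020 kg m⁻⁴
  194–224 m: Δρ/Δz = 0.36/30 = 0.012 kg m⁻⁴
  224–246 m: Δρ/Δz = 0.07/22 = 3.2 × 10⁻³ kg m⁻⁴
The largest gradient is in the 150–194 m interval — the pycnocline.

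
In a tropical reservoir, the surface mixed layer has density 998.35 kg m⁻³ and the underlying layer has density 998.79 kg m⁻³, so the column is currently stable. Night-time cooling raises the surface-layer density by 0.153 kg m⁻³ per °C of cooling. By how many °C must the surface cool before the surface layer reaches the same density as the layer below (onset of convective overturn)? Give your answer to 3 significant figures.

Density deficit of the surface layer: 998.79 − 998.35 = 0.44 kg m⁻³.
Required change = 0.44 / 0.153 = 2.88 °C.

2.88 °C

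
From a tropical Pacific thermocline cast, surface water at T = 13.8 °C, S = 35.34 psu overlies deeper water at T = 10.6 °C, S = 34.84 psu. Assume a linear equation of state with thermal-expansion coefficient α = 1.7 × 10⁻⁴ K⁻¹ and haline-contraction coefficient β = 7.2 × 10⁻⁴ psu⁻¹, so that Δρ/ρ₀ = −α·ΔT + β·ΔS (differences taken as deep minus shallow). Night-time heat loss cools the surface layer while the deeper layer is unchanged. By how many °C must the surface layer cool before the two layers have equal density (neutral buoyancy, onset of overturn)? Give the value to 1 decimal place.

1.1 °C

Neutral buoyancy requires Δρ = 0, i.e. −α(T_deep − T_surf′) + β(S_deep − S_surf) = 0.
T_surf′ = T_deep − (β/α)·ΔS = 10.6 − (7.2 × 10⁻⁴/1.7 × 10⁻⁴)·(-0.50) = 12.718 °C.
Cooling required: 13.8 − (12.718) = 1.082 °C.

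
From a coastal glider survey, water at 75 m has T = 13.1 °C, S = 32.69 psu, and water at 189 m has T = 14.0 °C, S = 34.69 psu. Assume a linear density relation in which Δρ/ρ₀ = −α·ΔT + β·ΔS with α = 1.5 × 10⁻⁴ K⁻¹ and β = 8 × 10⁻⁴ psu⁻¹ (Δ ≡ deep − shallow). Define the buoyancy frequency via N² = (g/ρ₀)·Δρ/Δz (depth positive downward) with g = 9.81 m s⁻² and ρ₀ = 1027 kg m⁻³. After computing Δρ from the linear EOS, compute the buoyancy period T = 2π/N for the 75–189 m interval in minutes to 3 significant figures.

ΔT = +0.9 K, ΔS = +2.00 psu (deep − shallow).
Δρ/ρ₀ = −αΔT + βΔS = -1.35 × 10⁻⁴ + 1.60 × 10⁻³ = 1.465 × 10⁻³, so Δρ ≈ 1.505 kg m⁻³.
N² = (g/ρ₀)·Δρ/Δz = g·(Δρ/ρ₀)/Δz = 9.81 × 1.465 × 10⁻³ / 114 = 1.2607 × 10⁻⁴ s⁻².
N = √(1.2607 × 10⁻⁴) = 0.011228 rad s⁻¹ → T = 2π/N = 559.60 s = 9.3267 min ≈ 9.33 min.

9.33 min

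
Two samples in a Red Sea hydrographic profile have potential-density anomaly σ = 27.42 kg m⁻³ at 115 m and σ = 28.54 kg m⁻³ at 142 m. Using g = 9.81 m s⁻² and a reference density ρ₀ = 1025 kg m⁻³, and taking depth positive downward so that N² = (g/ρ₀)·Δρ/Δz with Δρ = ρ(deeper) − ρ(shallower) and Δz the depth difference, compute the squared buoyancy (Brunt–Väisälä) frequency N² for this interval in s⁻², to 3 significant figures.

Δρ = 1028.54 − 1027.42 = 1.12 kg m⁻³ over Δz = 142 − 115 = 27 m.
N² = (9.81/1025) × (1.12/27) = 3.9701 × 10⁻⁴ s⁻² ≈ 3.97 × 10⁻⁴ s⁻².

3.97 × 10⁻⁴ s⁻²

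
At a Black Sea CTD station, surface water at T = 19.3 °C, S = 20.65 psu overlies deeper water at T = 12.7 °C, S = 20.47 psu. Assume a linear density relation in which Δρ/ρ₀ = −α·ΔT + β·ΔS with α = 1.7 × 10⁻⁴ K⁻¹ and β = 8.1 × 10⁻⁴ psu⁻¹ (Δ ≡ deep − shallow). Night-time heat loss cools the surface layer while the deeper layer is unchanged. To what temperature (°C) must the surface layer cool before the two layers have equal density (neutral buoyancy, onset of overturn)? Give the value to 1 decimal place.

13.6 °C

Neutral buoyancy requires Δρ = 0, i.e. −α(T_deep − T_surf′) + β(S_deep − S_surf) = 0.
T_surf′ = T_deep − (β/α)·ΔS = 12.7 − (8.1 × 10⁻⁴/1.7 × 10⁻⁴)·(-0.18) = 13.558 °C.
Cooling required: 19.3 − (13.558) = 5.742 °C.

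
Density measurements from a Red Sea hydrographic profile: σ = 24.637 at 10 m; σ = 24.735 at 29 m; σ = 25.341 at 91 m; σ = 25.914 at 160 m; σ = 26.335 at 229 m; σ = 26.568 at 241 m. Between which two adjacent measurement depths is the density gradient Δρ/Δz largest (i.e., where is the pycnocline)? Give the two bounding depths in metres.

Compute the density gradient over each adjacent pair:
  10–29 m: Δρ/Δz = 0.098/19 = 5.2 × 10⁻³ kg m⁻⁴
  29–91 m: Δρ/Δz = 0.606/62 = 9.8 × 10⁻³ kg m⁻⁴
  91–160 m: Δρ/Δz = 0.573/69 = 8.3 × 10⁻³ kg m⁻⁴
  160–229 m: Δρ/Δz = 0.421/69 = 6.1 × 10⁻³ kg m⁻⁴
  229–241 m: Δρ/Δz = 0.233/12 = 0.019 kg m⁻⁴
The largest gradient is in the 229–241 m interval — the pycnocline.

229–241 m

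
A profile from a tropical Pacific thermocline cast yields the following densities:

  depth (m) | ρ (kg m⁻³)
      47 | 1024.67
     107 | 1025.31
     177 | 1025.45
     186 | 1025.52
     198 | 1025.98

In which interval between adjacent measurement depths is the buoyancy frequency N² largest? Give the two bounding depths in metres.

186–198 m

Compute the density gradient over each adjacent pair:
  47–107 m: Δρ/Δz = 0.64/60 = 0.011 kg m⁻⁴
  107–177 m: Δρ/Δz = 0.14/70 = 2.0 × 10⁻³ kg m⁻⁴
  177–186 m: Δρ/Δz = 0.07/9 = 7.8 × 10⁻³ kg m⁻⁴
  186–198 m: Δρ/Δz = 0.46/12 = 0.038 kg m⁻⁴
The largest gradient is in the 186–198 m interval — the pycnocline.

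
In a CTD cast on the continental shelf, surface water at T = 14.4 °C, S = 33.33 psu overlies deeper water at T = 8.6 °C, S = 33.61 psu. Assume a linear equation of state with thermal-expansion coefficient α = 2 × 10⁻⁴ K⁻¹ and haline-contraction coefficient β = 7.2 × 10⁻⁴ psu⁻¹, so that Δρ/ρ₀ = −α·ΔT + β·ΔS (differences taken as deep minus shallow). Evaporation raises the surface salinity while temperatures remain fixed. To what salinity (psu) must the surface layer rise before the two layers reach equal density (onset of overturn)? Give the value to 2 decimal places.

Neutral buoyancy requires −α(T_deep − T_surf) + β(S_deep − S_surf′) = 0.
S_surf′ = S_deep − (α/β)·ΔT = 33.61 − (2 × 10⁻⁴/7.2 × 10⁻⁴)·(-5.8) = 35.2211 psu.
Increase required: 35.2211 − 33.33 = 1.8911 psu.

35.22 psu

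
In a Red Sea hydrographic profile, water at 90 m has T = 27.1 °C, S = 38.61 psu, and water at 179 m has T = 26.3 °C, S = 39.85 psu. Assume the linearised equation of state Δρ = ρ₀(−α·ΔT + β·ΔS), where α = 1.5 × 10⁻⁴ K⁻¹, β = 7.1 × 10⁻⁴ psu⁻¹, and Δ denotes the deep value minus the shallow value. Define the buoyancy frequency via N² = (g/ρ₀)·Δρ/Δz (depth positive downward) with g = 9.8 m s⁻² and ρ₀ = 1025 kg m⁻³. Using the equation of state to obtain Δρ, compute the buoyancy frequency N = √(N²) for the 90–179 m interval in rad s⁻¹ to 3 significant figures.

0.0105 rad s⁻¹

ΔT = -0.8 K, ΔS = +1.24 psu (deep − shallow).
Δρ/ρ₀ = −αΔT + βΔS = 1.20 × 10⁻⁴ + 8.804 × 10⁻⁴ = 1.0004 × 10⁻³, so Δρ ≈ 1.025 kg m⁻³.
N² = (g/ρ₀)·Δρ/Δz = g·(Δρ/ρ₀)/Δz = 9.8 × 1.0004 × 10⁻³ / 89 = 1.1016 × 10⁻⁴ s⁻².
N = √(1.1016 × 10⁻⁴) = 0.010496 rad s⁻¹ ≈ 0.0105 rad s⁻¹.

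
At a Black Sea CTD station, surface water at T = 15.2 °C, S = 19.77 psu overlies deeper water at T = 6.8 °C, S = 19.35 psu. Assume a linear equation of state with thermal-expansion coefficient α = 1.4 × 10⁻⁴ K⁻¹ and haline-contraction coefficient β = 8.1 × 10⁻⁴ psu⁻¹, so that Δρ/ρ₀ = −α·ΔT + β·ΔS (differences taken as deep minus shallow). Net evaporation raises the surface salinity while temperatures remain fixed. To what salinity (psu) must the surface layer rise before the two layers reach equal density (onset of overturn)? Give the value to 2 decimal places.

20.80 psu

Neutral buoyancy requires −α(T_deep − T_surf) + β(S_deep − S_surf′) = 0.
S_surf′ = S_deep − (α/β)·ΔT = 19.35 − (1.4 × 10⁻⁴/8.1 × 10⁻⁴)·(-8.4) = 20.8019 psu.
Increase required: 20.8019 − 19.77 = 1.0319 psu.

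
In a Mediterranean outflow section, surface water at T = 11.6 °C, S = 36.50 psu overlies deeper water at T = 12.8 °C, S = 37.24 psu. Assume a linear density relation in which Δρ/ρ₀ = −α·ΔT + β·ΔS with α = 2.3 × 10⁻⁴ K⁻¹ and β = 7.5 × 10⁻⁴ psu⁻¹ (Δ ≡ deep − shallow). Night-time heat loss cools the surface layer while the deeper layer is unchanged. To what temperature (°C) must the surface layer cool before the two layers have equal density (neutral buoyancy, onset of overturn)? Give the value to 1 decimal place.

Neutral buoyancy requires Δρ = 0, i.e. −α(T_deep − T_surf′) + β(S_deep − S_surf) = 0.
T_surf′ = T_deep − (β/α)·ΔS = 12.8 − (7.5 × 10⁻⁴/2.3 × 10⁻⁴)·(+0.74) = 10.387 °C.
Cooling required: 11.6 − (10.387) = 1.213 °C.

10.4 °C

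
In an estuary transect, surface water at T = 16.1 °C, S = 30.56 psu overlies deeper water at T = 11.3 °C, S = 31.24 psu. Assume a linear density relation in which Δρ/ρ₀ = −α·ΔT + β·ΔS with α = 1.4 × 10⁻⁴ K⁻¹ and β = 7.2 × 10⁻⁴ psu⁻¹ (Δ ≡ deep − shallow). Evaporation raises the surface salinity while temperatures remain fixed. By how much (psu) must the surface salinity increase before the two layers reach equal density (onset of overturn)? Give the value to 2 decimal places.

Neutral buoyancy requires −α(T_deep − T_surf) + β(S_deep − S_surf′) = 0.
S_surf′ = S_deep − (α/β)·ΔT = 31.24 − (1.4 × 10⁻⁴/7.2 × 10⁻⁴)·(-4.8) = 32.1733 psu.
Increase required: 32.1733 − 30.56 = 1.6133 psu.

1.61 psu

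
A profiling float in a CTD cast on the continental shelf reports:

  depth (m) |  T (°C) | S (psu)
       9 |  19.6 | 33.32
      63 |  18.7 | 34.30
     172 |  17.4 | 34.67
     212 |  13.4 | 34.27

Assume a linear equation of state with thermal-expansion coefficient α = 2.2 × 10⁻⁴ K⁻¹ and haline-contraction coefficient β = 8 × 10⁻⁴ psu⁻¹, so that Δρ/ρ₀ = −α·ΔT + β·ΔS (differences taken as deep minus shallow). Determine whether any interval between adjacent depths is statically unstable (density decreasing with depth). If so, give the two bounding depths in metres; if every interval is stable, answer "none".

Evaluate Δρ/ρ₀ = −αΔT + βΔS across each adjacent pair:
  9–63 m: −αΔT+βΔS = −(2.2 × 10⁻⁴)(-0.9)+(8 × 10⁻⁴)(+0.98) = 9.8 × 10⁻⁴ → stable
  63–172 m: −αΔT+βΔS = −(2.2 × 10⁻⁴)(-1.3)+(8 × 10⁻⁴)(+0.37) = 5.8 × 10⁻⁴ → stable
  172–212 m: −αΔT+βΔS = −(2.2 × 10⁻⁴)(-4.0)+(8 × 10⁻⁴)(-0.40) = 5.6 × 10⁻⁴ → stable
Every interval has Δρ > 0: the column is stably stratified throughout.

none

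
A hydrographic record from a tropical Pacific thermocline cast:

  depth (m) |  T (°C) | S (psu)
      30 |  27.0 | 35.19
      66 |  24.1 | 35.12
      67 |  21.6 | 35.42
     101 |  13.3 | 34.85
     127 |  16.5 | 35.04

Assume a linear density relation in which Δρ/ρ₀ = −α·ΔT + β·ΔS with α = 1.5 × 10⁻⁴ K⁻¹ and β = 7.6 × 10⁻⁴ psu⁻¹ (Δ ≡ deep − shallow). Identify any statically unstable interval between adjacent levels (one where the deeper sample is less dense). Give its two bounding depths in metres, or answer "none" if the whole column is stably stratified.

Evaluate Δρ/ρ₀ = −αΔT + βΔS across each adjacent pair:
  30–66 m: −αΔT+βΔS = −(1.5 × 10⁻⁴)(-2.9)+(7.6 × 10⁻⁴)(-0.07) = 3.8 × 10⁻⁴ → stable
  66–67 m: −αΔT+βΔS = −(1.5 × 10⁻⁴)(-2.5)+(7.6 × 10⁻⁴)(+0.30) = 6.0 × 10⁻⁴ → stable
  67–101 m: −αΔT+βΔS = −(1.5 × 10⁻⁴)(-8.3)+(7.6 × 10⁻⁴)(-0.57) = 8.1 × 10⁻⁴ → stable
  101–127 m: −αΔT+βΔS = −(1.5 × 10⁻⁴)(+3.2)+(7.6 × 10⁻⁴)(+0.19) = -3.4 × 10⁻⁴ → UNSTABLE
The 101–127 m interval has Δρ < 0: lighter water underlies denser water.

101–127 m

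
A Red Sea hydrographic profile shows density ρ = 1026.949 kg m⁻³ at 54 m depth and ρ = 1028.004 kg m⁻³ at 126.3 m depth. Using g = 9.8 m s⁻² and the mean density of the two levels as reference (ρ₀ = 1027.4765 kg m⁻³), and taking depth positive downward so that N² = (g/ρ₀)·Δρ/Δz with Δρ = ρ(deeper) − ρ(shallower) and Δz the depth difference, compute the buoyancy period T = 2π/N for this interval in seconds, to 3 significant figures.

533 s

Δρ = 1028.004 − 1026.949 = 1.055 kg m⁻³ over Δz = 126.3 − 54 = 72.3 m.
N² = (9.8/1027.4765) × (1.055/72.3) = 1.3918 × 10⁻⁴ s⁻².
N = √(1.3918 × 10⁻⁴) = 0.011797 rad s⁻¹, so T = 2π/N = 532.61 s ≈ 533 s.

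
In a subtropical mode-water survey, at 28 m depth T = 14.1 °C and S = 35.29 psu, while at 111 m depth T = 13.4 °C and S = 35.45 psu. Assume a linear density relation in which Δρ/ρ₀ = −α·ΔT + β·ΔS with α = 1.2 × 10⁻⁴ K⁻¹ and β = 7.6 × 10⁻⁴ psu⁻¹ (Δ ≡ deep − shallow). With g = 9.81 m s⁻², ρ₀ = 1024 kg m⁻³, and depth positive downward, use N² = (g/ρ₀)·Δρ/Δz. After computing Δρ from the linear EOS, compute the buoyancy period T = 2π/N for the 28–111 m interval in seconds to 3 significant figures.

ΔT = -0.7 K, ΔS = +0.16 psu (deep − shallow).
Δρ/ρ₀ = −αΔT + βΔS = 8.40 × 10⁻⁵ + 1.216 × 10⁻⁴ = 2.056 × 10⁻⁴, so Δρ ≈ 0.2105 kg m⁻³.
N² = (g/ρ₀)·Δρ/Δz = g·(Δρ/ρ₀)/Δz = 9.81 × 2.056 × 10⁻⁴ / 83 = 2.4300 × 10⁻⁵ s⁻².
N = √(2.4300 × 10⁻⁵) = 4.9295 × 10⁻³ rad s⁻¹ → T = 2π/N = 1.2746 × 10³ s ≈ 1.27 × 10³ s.

1.27 × 10³ s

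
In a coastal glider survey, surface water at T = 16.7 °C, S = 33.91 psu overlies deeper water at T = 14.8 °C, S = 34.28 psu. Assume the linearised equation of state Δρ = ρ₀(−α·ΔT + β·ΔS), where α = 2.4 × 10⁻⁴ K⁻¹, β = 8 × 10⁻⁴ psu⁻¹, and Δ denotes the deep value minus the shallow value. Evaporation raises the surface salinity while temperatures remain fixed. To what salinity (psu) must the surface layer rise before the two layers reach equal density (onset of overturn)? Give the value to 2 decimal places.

Neutral buoyancy requires −α(T_deep − T_surf) + β(S_deep − S_surf′) = 0.
S_surf′ = S_deep − (α/β)·ΔT = 34.28 − (2.4 × 10⁻⁴/8 × 10⁻⁴)·(-1.9) = 34.8500 psu.
Increase required: 34.8500 − 33.91 = 0.9400 psu.

34.85 psu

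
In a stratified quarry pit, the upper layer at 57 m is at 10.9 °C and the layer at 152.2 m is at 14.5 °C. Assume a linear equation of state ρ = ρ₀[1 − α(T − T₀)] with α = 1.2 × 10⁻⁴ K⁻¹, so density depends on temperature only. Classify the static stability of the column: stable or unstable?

ΔT = 14.5 − 10.9 = +3.6 K, so Δρ/ρ₀ = −αΔT = -4.32 × 10⁻⁴.
Δρ/ρ₀ < 0, so Δρ < 0: deeper water is lighter → statically unstable; the column would overturn.

unstable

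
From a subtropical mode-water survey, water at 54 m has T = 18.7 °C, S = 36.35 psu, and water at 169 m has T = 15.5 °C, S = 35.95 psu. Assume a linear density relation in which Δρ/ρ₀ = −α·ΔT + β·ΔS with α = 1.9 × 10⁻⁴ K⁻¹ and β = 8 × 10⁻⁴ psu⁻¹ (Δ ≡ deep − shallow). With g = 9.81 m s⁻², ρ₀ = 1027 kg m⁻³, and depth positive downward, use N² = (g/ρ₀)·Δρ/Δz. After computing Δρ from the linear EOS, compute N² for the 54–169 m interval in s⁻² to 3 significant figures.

2.46 × 10⁻⁵ s⁻²

ΔT = -3.2 K, ΔS = -0.40 psu (deep − shallow).
Δρ/ρ₀ = −αΔT + βΔS = 6.08 × 10⁻⁴ − 3.20 × 10⁻⁴ = 2.88 × 10⁻⁴, so Δρ ≈ 0.2958 kg m⁻³.
N² = (g/ρ₀)·Δρ/Δz = g·(Δρ/ρ₀)/Δz = 9.81 × 2.88 × 10⁻⁴ / 115 = 2.4568 × 10⁻⁵ s⁻² ≈ 2.46 × 10⁻⁵ s⁻².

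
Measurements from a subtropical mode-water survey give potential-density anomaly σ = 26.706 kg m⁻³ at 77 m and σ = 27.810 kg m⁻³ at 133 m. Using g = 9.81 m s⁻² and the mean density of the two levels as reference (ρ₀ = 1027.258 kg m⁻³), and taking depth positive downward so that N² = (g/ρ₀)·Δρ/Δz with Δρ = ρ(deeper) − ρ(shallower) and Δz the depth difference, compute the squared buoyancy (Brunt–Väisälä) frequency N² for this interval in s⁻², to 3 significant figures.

1.88 × 10⁻⁴ s⁻²

Δρ = 1027.810 − 1026.706 = 1.104 kg m⁻³ over Δz = 133 − 77 = 56 m.
N² = (9.81/1027.258) × (1.104/56) = 1.8827 × 10⁻⁴ s⁻² ≈ 1.88 × 10⁻⁴ s⁻².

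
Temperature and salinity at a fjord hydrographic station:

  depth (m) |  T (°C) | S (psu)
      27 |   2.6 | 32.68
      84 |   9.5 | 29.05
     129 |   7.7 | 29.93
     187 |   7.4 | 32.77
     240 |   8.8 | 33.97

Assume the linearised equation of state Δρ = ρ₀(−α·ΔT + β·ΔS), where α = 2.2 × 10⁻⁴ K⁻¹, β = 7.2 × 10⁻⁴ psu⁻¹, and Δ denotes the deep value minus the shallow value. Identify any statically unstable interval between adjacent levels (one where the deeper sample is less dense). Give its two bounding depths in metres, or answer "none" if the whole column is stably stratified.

Evaluate Δρ/ρ₀ = −αΔT + βΔS across each adjacent pair:
  27–84 m: −αΔT+βΔS = −(2.2 × 10⁻⁴)(+6.9)+(7.2 × 10⁻⁴)(-3.63) = -4.1 × 10⁻³ → UNSTABLE
  84–129 m: −αΔT+βΔS = −(2.2 × 10⁻⁴)(-1.8)+(7.2 × 10⁻⁴)(+0.88) = 1.0 × 10⁻³ → stable
  129–187 m: −αΔT+βΔS = −(2.2 × 10⁻⁴)(-0.3)+(7.2 × 10⁻⁴)(+2.84) = 2.1 × 10⁻³ → stable
  187–240 m: −αΔT+βΔS = −(2.2 × 10⁻⁴)(+1.4)+(7.2 × 10⁻⁴)(+1.20) = 5.6 × 10⁻⁴ → stable
The 27–84 m interval has Δρ < 0: lighter water underlies denser water.

27–84 m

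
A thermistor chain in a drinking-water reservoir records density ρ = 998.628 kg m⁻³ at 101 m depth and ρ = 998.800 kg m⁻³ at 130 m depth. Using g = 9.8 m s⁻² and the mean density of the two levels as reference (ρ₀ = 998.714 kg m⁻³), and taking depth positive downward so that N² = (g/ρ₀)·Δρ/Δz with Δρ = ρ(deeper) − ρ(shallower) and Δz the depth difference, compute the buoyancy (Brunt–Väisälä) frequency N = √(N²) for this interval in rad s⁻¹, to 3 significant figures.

7.63 × 10⁻³ rad s⁻¹

Δρ = 998.800 − 998.628 = 0.172 kg m⁻³ over Δz = 130 − 101 = 29 m.
N² = (9.8/998.714) × (0.172/29) = 5.8199 × 10⁻⁵ s⁻².
N = √(5.8199 × 10⁻⁵) = 7.6288 × 10⁻³ rad s⁻¹ ≈ 7.63 × 10⁻³ rad s⁻¹.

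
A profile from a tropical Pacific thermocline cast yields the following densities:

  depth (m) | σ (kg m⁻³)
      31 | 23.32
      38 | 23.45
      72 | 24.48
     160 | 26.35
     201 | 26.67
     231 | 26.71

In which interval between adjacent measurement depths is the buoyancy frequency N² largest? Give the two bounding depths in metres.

Compute the density gradient over each adjacent pair:
  31–38 m: Δρ/Δz = 0.13/7 = 0.019 kg m⁻⁴
  38–72 m: Δρ/Δz = 1.03/34 = 0.030 kg m⁻⁴
  72–160 m: Δρ/Δz = 1.87/88 = 0.021 kg m⁻⁴
  160–201 m: Δρ/Δz = 0.32/41 = 7.8 × 10⁻³ kg m⁻⁴
  201–231 m: Δρ/Δz = 0.04/30 = 1.3 × 10⁻³ kg m⁻⁴
The largest gradient is in the 38–72 m interval — the pycnocline.

38–72 m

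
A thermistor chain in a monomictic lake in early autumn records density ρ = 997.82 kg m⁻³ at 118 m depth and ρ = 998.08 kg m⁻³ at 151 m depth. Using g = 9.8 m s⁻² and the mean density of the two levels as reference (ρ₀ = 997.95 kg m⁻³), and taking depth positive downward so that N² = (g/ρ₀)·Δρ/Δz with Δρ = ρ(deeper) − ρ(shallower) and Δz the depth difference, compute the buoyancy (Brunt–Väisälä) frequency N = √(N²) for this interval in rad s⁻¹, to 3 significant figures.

Δρ = 998.08 − 997.82 = 0.26 kg m⁻³ over Δz = 151 − 118 = 33 m.
N² = (9.8/997.95) × (0.26/33) = 7.7371 × 10⁻⁵ s⁻².
N = √(7.7371 × 10⁻⁵) = 8.7961 × 10⁻³ rad s⁻¹ ≈ 8.80 × 10⁻³ rad s⁻¹.

8.80 × 10⁻³ rad s⁻¹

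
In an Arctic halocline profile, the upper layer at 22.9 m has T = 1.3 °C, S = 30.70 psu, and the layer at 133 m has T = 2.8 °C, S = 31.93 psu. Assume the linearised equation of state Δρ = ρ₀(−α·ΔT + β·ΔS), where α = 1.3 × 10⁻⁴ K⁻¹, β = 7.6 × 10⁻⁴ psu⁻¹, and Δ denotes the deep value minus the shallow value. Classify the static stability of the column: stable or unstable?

stable

ΔT = 2.8 − 1.3 = +1.5 K and ΔS = 31.93 − 30.70 = +1.23 psu (deep − shallow).
−αΔT = -1.95 × 10⁻⁴; βΔS = 9.348 × 10⁻⁴; sum Δρ/ρ₀ = 7.398 × 10⁻⁴.
Δρ/ρ₀ > 0, so Δρ > 0: deeper water is denser → statically stable.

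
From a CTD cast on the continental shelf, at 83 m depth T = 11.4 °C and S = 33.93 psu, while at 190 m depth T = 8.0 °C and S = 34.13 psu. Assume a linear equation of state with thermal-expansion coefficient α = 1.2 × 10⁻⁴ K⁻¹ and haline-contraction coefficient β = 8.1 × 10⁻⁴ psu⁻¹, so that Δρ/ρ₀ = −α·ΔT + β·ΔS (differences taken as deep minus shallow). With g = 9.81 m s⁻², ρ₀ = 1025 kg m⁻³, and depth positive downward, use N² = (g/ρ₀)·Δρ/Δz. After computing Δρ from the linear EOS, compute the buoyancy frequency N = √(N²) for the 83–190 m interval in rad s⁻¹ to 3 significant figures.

7.23 × 10⁻³ rad s⁻¹

ΔT = -3.4 K, ΔS = +0.20 psu (deep − shallow).
Δρ/ρ₀ = −αΔT + βΔS = 4.08 × 10⁻⁴ + 1.62 × 10⁻⁴ = 5.70 × 10⁻⁴, so Δρ ≈ 0.5842 kg m⁻³.
N² = (g/ρ₀)·Δρ/Δz = g·(Δρ/ρ₀)/Δz = 9.81 × 5.70 × 10⁻⁴ / 107 = 5.2259 × 10⁻⁵ s⁻².
N = √(5.2259 × 10⁻⁵) = 7.2290 × 10⁻³ rad s⁻¹ ≈ 7.23 × 10⁻³ rad s⁻¹.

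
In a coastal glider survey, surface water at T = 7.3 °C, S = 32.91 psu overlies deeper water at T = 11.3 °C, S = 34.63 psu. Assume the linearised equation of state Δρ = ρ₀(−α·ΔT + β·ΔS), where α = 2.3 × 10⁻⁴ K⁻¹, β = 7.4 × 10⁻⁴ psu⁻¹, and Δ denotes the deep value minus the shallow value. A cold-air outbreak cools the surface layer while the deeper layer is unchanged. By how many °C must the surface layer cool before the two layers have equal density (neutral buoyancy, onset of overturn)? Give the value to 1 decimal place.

1.5 °C

Neutral buoyancy requires Δρ = 0, i.e. −α(T_deep − T_surf′) + β(S_deep − S_surf) = 0.
T_surf′ = T_deep − (β/α)·ΔS = 11.3 − (7.4 × 10⁻⁴/2.3 × 10⁻⁴)·(+1.72) = 5.766 °C.
Cooling required: 7.3 − (5.766) = 1.534 °C.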